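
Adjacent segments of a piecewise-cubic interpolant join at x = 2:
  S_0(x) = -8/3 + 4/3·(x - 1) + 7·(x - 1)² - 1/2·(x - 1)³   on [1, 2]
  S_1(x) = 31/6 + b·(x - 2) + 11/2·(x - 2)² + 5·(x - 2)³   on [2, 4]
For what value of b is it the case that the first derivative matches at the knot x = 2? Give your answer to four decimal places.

13.8333

S_0'(x) = 4/3 + 14·(x - 1) - 3/2·(x - 1)², so S_0'(2) = 83/6. On the right, S_1'(2) = b, so b = 83/6.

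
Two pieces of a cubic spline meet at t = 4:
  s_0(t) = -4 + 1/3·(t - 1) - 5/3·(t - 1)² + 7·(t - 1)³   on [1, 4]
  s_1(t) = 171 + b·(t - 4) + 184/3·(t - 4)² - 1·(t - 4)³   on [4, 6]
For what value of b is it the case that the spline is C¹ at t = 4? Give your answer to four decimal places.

s_0'(t) = 1/3 - 10/3·(t - 1) + 21·(t - 1)², so s_0'(4) = 538/3. On the right, s_1'(4) = b, so b = 538/3.

179.3333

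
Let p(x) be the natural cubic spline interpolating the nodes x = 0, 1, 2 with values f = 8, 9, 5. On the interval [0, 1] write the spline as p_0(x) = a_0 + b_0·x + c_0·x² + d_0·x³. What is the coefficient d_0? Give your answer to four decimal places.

Let m_i = p''(x_i). Step sizes h_i = 1, 1; slopes of the chords Δ_i = (y_(i+1) - y_i)/h_i = 1, -4.
  1·m_0 + 4·m_1 + 1·m_2 = 6(Δ_1 - Δ_0) = -30
Natural end conditions: m_0 = m_2 = 0.
Forward elimination and back-substitution give m_0 = 0, m_1 = -15/2, m_2 = 0.
On [0, 1], with p_0(x) = a_0 + b_0·x + c_0·x² + d_0·x³: c_0 = m_0/2 = 0, d_0 = (m_1 - m_0)/(6h_0) = -5/4, b_0 = Δ_0 - h_0(2m_0 + m_1)/6 = 9/4.

-1.2500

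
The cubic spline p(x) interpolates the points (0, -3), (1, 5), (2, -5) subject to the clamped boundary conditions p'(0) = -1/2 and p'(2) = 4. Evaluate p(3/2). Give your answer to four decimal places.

Put M_i = p'' at the i-th knot. Here h = (1, 1) and Δ = (8, -10), so the interior equations h_(i-1)·M_(i-1) + 2(h_(i-1)+h_i)·M_i + h_i·M_(i+1) = 6(Δ_i − Δ_(i-1)) read
  1·M_0 + 4·M_1 + 1·M_2 = 6(Δ_1 - Δ_0) = -108
Clamped end conditions give two more equations: 2h_0·M_0 + h_0·M_1 = 6(Δ_0 - p'(0)) = 51 and h_1·M_1 + 2h_1·M_2 = 6(p'(2) - Δ_1) = 84.
Forward elimination and back-substitution give M_0 = 219/4, M_1 = -117/2, M_2 = 285/4.
On [1, 2], p(x) = 5 - 19/8·(x - 1) - 117/4·(x - 1)² + 173/8·(x - 1)³.
With (x - 1) = 1/2: p(3/2) = -51/64.

-0.7969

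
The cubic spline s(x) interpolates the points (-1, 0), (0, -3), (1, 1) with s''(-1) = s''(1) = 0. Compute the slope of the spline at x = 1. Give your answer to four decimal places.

With m_i denoting the second derivative at x_i, h_i = 1, 1, and Δ_i = (y_(i+1) − y_i)/h_i = -3, 4:
  1·m_0 + 4·m_1 + 1·m_2 = 6(Δ_1 - Δ_0) = 42
Natural end conditions: m_0 = m_2 = 0.
Hence m_0 = 0, m_1 = 21/2, m_2 = 0.
On [0, 1], s'(x) = b_1 + 2c_1·x + 3d_1·x² with b_1 = Δ_1 - h_1(2m_1 + m_2)/6 = 1/2, c_1 = m_1/2 = 21/4, d_1 = (m_2 - m_1)/(6h_1) = -7/4. So s'(1) = 23/4.

5.7500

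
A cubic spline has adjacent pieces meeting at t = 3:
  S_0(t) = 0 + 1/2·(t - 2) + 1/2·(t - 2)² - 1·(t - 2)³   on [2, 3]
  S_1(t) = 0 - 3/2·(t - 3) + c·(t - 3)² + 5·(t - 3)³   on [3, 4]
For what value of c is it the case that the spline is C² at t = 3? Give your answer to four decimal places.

S_0''(t) = 1 - 6·(t - 2), so S_0''(3) = -5. On the right, S_1''(3) = 2c, so c = -5/2.

-2.5000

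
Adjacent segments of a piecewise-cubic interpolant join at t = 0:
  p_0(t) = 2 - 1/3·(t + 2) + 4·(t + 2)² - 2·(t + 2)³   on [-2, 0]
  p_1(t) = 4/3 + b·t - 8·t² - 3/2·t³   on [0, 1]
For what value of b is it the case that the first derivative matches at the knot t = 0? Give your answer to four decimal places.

-8.3333

p_0'(t) = -1/3 + 8·(t + 2) - 6·(t + 2)², so p_0'(0) = -25/3. On the right, p_1'(0) = b, so b = -25/3.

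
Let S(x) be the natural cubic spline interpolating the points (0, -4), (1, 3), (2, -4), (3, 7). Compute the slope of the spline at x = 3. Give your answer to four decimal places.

Let M_i = S''(x_i). Step sizes h_i = 1, 1, 1; slopes of the chords Δ_i = (y_(i+1) - y_i)/h_i = 7, -7, 11.
  1·M_0 + 4·M_1 + 1·M_2 = 6(Δ_1 - Δ_0) = -84
  1·M_1 + 4·M_2 + 1·M_3 = 6(Δ_2 - Δ_1) = 108
Natural end conditions: M_0 = M_3 = 0.
Solving: M_0 = 0, M_1 = -148/5, M_2 = 172/5, M_3 = 0.
On [2, 3], S'(x) = b_2 + 2c_2·(x - 2) + 3d_2·(x - 2)² with b_2 = Δ_2 - h_2(2M_2 + M_3)/6 = -7/15, c_2 = M_2/2 = 86/5, d_2 = (M_3 - M_2)/(6h_2) = -86/15. So S'(3) = 251/15.

16.7333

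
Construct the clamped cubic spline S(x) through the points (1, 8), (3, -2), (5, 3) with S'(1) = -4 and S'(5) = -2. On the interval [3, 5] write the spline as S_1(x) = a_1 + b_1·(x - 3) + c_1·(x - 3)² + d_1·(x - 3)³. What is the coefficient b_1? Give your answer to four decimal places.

-0.3750

Write σ_i for S''(x_i). With h_i = 2, 2 and divided differences Δ_i = -5, 5/2, the continuity of S' gives the tridiagonal system
  2·σ_0 + 8·σ_1 + 2·σ_2 = 6(Δ_1 - Δ_0) = 45
Clamped end conditions give two more equations: 2h_0·σ_0 + h_0·σ_1 = 6(Δ_0 - S'(1)) = -6 and h_1·σ_1 + 2h_1·σ_2 = 6(S'(5) - Δ_1) = -27.
Hence σ_0 = -53/8, σ_1 = 41/4, σ_2 = -95/8.
On [3, 5], with S_1(x) = a_1 + b_1·(x - 3) + c_1·(x - 3)² + d_1·(x - 3)³: c_1 = σ_1/2 = 41/8, d_1 = (σ_2 - σ_1)/(6h_1) = -59/32, b_1 = Δ_1 - h_1(2σ_1 + σ_2)/6 = -3/8.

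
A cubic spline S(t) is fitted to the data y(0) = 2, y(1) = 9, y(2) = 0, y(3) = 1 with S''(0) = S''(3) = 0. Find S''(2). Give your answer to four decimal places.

22.4000

Let M_i = S''(x_i). Step sizes h_i = 1, 1, 1; slopes of the chords Δ_i = (y_(i+1) - y_i)/h_i = 7, -9, 1.
  1·M_0 + 4·M_1 + 1·M_2 = 6(Δ_1 - Δ_0) = -96
  1·M_1 + 4·M_2 + 1·M_3 = 6(Δ_2 - Δ_1) = 60
Natural end conditions: M_0 = M_3 = 0.
Hence M_0 = 0, M_1 = -148/5, M_2 = 112/5, M_3 = 0.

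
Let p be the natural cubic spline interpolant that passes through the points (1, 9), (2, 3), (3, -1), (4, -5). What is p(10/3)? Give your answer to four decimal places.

-2.2840

Put σ_i = p'' at the i-th knot. Here h = (1, 1, 1) and Δ = (-6, -4, -4), so the interior equations h_(i-1)·σ_(i-1) + 2(h_(i-1)+h_i)·σ_i + h_i·σ_(i+1) = 6(Δ_i − Δ_(i-1)) read
  1·σ_0 + 4·σ_1 + 1·σ_2 = 6(Δ_1 - Δ_0) = 12
  1·σ_1 + 4·σ_2 + 1·σ_3 = 6(Δ_2 - Δ_1) = 0
Natural end conditions: σ_0 = σ_3 = 0.
Solving: σ_0 = 0, σ_1 = 16/5, σ_2 = -4/5, σ_3 = 0.
On [3, 4], p(x) = -1 - 56/15·(x - 3) - 2/5·(x - 3)² + 2/15·(x - 3)³.
With (x - 3) = 1/3: p(10/3) = -185/81.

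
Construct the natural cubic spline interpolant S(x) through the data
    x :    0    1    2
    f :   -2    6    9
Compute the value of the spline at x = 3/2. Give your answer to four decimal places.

Put M_i = S'' at the i-th knot. Here h = (1, 1) and Δ = (8, 3), so the interior equations h_(i-1)·M_(i-1) + 2(h_(i-1)+h_i)·M_i + h_i·M_(i+1) = 6(Δ_i − Δ_(i-1)) read
  1·M_0 + 4·M_1 + 1·M_2 = 6(Δ_1 - Δ_0) = -30
Natural end conditions: M_0 = M_2 = 0.
Hence M_0 = 0, M_1 = -15/2, M_2 = 0.
On [1, 2], S(x) = 6 + 11/2·(x - 1) - 15/4·(x - 1)² + 5/4·(x - 1)³.
With (x - 1) = 1/2: S(3/2) = 255/32.

7.9688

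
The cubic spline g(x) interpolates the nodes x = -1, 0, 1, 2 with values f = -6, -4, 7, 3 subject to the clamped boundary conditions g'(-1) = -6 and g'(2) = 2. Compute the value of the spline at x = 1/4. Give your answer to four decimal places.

Let m_i = g''(x_i). Step sizes h_i = 1, 1, 1; slopes of the chords Δ_i = (y_(i+1) - y_i)/h_i = 2, 11, -4.
  1·m_0 + 4·m_1 + 1·m_2 = 6(Δ_1 - Δ_0) = 54
  1·m_1 + 4·m_2 + 1·m_3 = 6(Δ_2 - Δ_1) = -90
Clamped end conditions give two more equations: 2h_0·m_0 + h_0·m_1 = 6(Δ_0 - g'(-1)) = 48 and h_2·m_2 + 2h_2·m_3 = 6(g'(2) - Δ_2) = 36.
Forward elimination and back-substitution give m_0 = 218/15, m_1 = 284/15, m_2 = -544/15, m_3 = 542/15.
On [0, 1], g(x) = -4 + 161/15·x + 142/15·x² - 46/5·x³.
With x = 1/4: g(1/4) = -139/160.

-0.8688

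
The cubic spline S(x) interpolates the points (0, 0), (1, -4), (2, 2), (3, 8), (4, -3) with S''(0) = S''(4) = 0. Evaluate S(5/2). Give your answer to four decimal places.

6.4531

Let σ_i = S''(x_i). Step sizes h_i = 1, 1, 1, 1; slopes of the chords Δ_i = (y_(i+1) - y_i)/h_i = -4, 6, 6, -11.
  1·σ_0 + 4·σ_1 + 1·σ_2 = 6(Δ_1 - Δ_0) = 60
  1·σ_1 + 4·σ_2 + 1·σ_3 = 6(Δ_2 - Δ_1) = 0
  1·σ_2 + 4·σ_3 + 1·σ_4 = 6(Δ_3 - Δ_2) = -102
Natural end conditions: σ_0 = σ_4 = 0.
Forward elimination and back-substitution give σ_0 = 0, σ_1 = 57/4, σ_2 = 3, σ_3 = -105/4, σ_4 = 0.
On [2, 3], S(x) = 2 + 75/8·(x - 2) + 3/2·(x - 2)² - 39/8·(x - 2)³.
With (x - 2) = 1/2: S(5/2) = 413/64.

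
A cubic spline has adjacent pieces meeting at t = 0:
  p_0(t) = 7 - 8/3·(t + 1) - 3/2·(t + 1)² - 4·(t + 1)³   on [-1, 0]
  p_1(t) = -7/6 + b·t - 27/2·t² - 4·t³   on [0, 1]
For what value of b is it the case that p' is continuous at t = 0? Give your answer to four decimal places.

p_0'(t) = -8/3 - 3·(t + 1) - 12·(t + 1)², so p_0'(0) = -53/3. On the right, p_1'(0) = b, so b = -53/3.

-17.6667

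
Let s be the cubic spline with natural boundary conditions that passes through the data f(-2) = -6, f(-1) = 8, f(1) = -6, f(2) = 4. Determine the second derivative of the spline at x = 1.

With M_i denoting the second derivative at x_i, h_i = 1, 2, 1, and Δ_i = (y_(i+1) − y_i)/h_i = 14, -7, 10:
  1·M_0 + 6·M_1 + 2·M_2 = 6(Δ_1 - Δ_0) = -126
  2·M_1 + 6·M_2 + 1·M_3 = 6(Δ_2 - Δ_1) = 102
Natural end conditions: M_0 = M_3 = 0.
Solving the tridiagonal system: M_0 = 0, M_1 = -30, M_2 = 27, M_3 = 0.

27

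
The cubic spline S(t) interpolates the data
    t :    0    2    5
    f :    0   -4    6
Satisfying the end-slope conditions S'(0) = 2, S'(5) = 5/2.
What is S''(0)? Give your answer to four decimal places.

With M_i denoting the second derivative at x_i, h_i = 2, 3, and Δ_i = (y_(i+1) − y_i)/h_i = -2, 10/3:
  2·M_0 + 10·M_1 + 3·M_2 = 6(Δ_1 - Δ_0) = 32
Clamped end conditions give two more equations: 2h_0·M_0 + h_0·M_1 = 6(Δ_0 - S'(0)) = -24 and h_1·M_1 + 2h_1·M_2 = 6(S'(5) - Δ_1) = -5.
Solving: M_0 = -91/10, M_1 = 31/5, M_2 = -59/15.

-9.1000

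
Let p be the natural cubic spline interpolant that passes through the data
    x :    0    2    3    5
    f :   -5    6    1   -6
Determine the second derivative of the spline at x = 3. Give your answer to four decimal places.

Write M_i for p''(x_i). With h_i = 2, 1, 2 and divided differences Δ_i = 11/2, -5, -7/2, the continuity of p' gives the tridiagonal system
  2·M_0 + 6·M_1 + 1·M_2 = 6(Δ_1 - Δ_0) = -63
  1·M_1 + 6·M_2 + 2·M_3 = 6(Δ_2 - Δ_1) = 9
Natural end conditions: M_0 = M_3 = 0.
Hence M_0 = 0, M_1 = -387/35, M_2 = 117/35, M_3 = 0.

3.3429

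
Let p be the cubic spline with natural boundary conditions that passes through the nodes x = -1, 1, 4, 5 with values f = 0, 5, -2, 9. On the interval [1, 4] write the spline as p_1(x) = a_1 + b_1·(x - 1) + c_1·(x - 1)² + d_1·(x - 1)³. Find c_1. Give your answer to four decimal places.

Let M_i = p''(x_i). Step sizes h_i = 2, 3, 1; slopes of the chords Δ_i = (y_(i+1) - y_i)/h_i = 5/2, -7/3, 11.
  2·M_0 + 10·M_1 + 3·M_2 = 6(Δ_1 - Δ_0) = -29
  3·M_1 + 8·M_2 + 1·M_3 = 6(Δ_2 - Δ_1) = 80
Natural end conditions: M_0 = M_3 = 0.
Solving: M_0 = 0, M_1 = -472/71, M_2 = 887/71, M_3 = 0.
On [1, 4], with p_1(x) = a_1 + b_1·(x - 1) + c_1·(x - 1)² + d_1·(x - 1)³: c_1 = M_1/2 = -236/71, d_1 = (M_2 - M_1)/(6h_1) = 151/142, b_1 = Δ_1 - h_1(2M_1 + M_2)/6 = -823/426.

-3.3239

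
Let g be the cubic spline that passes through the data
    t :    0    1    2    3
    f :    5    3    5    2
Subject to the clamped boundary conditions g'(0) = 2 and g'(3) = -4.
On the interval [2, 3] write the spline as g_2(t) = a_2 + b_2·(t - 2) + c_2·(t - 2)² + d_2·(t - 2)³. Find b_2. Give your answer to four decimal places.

0.4000

Write σ_i for g''(x_i). With h_i = 1, 1, 1 and divided differences Δ_i = -2, 2, -3, the continuity of g' gives the tridiagonal system
  1·σ_0 + 4·σ_1 + 1·σ_2 = 6(Δ_1 - Δ_0) = 24
  1·σ_1 + 4·σ_2 + 1·σ_3 = 6(Δ_2 - Δ_1) = -30
Clamped end conditions give two more equations: 2h_0·σ_0 + h_0·σ_1 = 6(Δ_0 - g'(0)) = -24 and h_2·σ_2 + 2h_2·σ_3 = 6(g'(3) - Δ_2) = -6.
Solving: σ_0 = -94/5, σ_1 = 68/5, σ_2 = -58/5, σ_3 = 14/5.
On [2, 3], with g_2(t) = a_2 + b_2·(t - 2) + c_2·(t - 2)² + d_2·(t - 2)³: c_2 = σ_2/2 = -29/5, d_2 = (σ_3 - σ_2)/(6h_2) = 12/5, b_2 = Δ_2 - h_2(2σ_2 + σ_3)/6 = 2/5.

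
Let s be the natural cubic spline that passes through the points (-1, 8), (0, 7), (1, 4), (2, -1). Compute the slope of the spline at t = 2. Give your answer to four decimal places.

-5.4000

Write m_i for s''(x_i). With h_i = 1, 1, 1 and divided differences Δ_i = -1, -3, -5, the continuity of s' gives the tridiagonal system
  1·m_0 + 4·m_1 + 1·m_2 = 6(Δ_1 - Δ_0) = -12
  1·m_1 + 4·m_2 + 1·m_3 = 6(Δ_2 - Δ_1) = -12
Natural end conditions: m_0 = m_3 = 0.
Hence m_0 = 0, m_1 = -12/5, m_2 = -12/5, m_3 = 0.
On [1, 2], s'(t) = b_2 + 2c_2·(t - 1) + 3d_2·(t - 1)² with b_2 = Δ_2 - h_2(2m_2 + m_3)/6 = -21/5, c_2 = m_2/2 = -6/5, d_2 = (m_3 - m_2)/(6h_2) = 2/5. So s'(2) = -27/5.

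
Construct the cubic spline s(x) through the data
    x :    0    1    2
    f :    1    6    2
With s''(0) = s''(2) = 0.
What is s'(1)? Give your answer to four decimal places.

0.5000

Let M_i = s''(x_i). Step sizes h_i = 1, 1; slopes of the chords Δ_i = (y_(i+1) - y_i)/h_i = 5, -4.
  1·M_0 + 4·M_1 + 1·M_2 = 6(Δ_1 - Δ_0) = -54
Natural end conditions: M_0 = M_2 = 0.
Solving the tridiagonal system: M_0 = 0, M_1 = -27/2, M_2 = 0.
On [1, 2], s'(x) = b_1 + 2c_1·(x - 1) + 3d_1·(x - 1)² with b_1 = Δ_1 - h_1(2M_1 + M_2)/6 = 1/2, c_1 = M_1/2 = -27/4, d_1 = (M_2 - M_1)/(6h_1) = 9/4. So s'(1) = 1/2.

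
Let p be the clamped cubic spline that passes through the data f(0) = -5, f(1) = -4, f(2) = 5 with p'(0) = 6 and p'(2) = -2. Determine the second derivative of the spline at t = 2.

-49

With σ_i denoting the second derivative at x_i, h_i = 1, 1, and Δ_i = (y_(i+1) − y_i)/h_i = 1, 9:
  1·σ_0 + 4·σ_1 + 1·σ_2 = 6(Δ_1 - Δ_0) = 48
Clamped end conditions give two more equations: 2h_0·σ_0 + h_0·σ_1 = 6(Δ_0 - p'(0)) = -30 and h_1·σ_1 + 2h_1·σ_2 = 6(p'(2) - Δ_1) = -66.
Forward elimination and back-substitution give σ_0 = -31, σ_1 = 32, σ_2 = -49.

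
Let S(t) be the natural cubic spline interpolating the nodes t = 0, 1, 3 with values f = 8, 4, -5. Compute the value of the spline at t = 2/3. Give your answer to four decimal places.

5.3642

With m_i denoting the second derivative at x_i, h_i = 1, 2, and Δ_i = (y_(i+1) − y_i)/h_i = -4, -9/2:
  1·m_0 + 6·m_1 + 2·m_2 = 6(Δ_1 - Δ_0) = -3
Natural end conditions: m_0 = m_2 = 0.
Solving: m_0 = 0, m_1 = -1/2, m_2 = 0.
On [0, 1], S(t) = 8 - 47/12·t + 0·t² - 1/12·t³.
With t = 2/3: S(2/3) = 869/162.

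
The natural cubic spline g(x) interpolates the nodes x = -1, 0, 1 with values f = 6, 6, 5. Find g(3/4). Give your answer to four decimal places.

5.3086

With M_i denoting the second derivative at x_i, h_i = 1, 1, and Δ_i = (y_(i+1) − y_i)/h_i = 0, -1:
  1·M_0 + 4·M_1 + 1·M_2 = 6(Δ_1 - Δ_0) = -6
Natural end conditions: M_0 = M_2 = 0.
Solving: M_0 = 0, M_1 = -3/2, M_2 = 0.
On [0, 1], g(x) = 6 - 1/2·x - 3/4·x² + 1/4·x³.
With x = 3/4: g(3/4) = 1359/256.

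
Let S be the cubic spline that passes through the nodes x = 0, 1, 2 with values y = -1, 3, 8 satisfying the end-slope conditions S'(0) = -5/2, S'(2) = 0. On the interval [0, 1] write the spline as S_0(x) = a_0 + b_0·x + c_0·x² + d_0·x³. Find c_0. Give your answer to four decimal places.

Let M_i = S''(x_i). Step sizes h_i = 1, 1; slopes of the chords Δ_i = (y_(i+1) - y_i)/h_i = 4, 5.
  1·M_0 + 4·M_1 + 1·M_2 = 6(Δ_1 - Δ_0) = 6
Clamped end conditions give two more equations: 2h_0·M_0 + h_0·M_1 = 6(Δ_0 - S'(0)) = 39 and h_1·M_1 + 2h_1·M_2 = 6(S'(2) - Δ_1) = -30.
Solving the tridiagonal system: M_0 = 77/4, M_1 = 1/2, M_2 = -61/4.
On [0, 1], with S_0(x) = a_0 + b_0·x + c_0·x² + d_0·x³: c_0 = M_0/2 = 77/8, d_0 = (M_1 - M_0)/(6h_0) = -25/8, b_0 = Δ_0 - h_0(2M_0 + M_1)/6 = -5/2.

9.6250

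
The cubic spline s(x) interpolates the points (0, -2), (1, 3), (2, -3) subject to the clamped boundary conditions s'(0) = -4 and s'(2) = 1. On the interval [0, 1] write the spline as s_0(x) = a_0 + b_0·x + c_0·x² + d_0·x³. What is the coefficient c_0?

23

Let m_i = s''(x_i). Step sizes h_i = 1, 1; slopes of the chords Δ_i = (y_(i+1) - y_i)/h_i = 5, -6.
  1·m_0 + 4·m_1 + 1·m_2 = 6(Δ_1 - Δ_0) = -66
Clamped end conditions give two more equations: 2h_0·m_0 + h_0·m_1 = 6(Δ_0 - s'(0)) = 54 and h_1·m_1 + 2h_1·m_2 = 6(s'(2) - Δ_1) = 42.
Forward elimination and back-substitution give m_0 = 46, m_1 = -38, m_2 = 40.
On [0, 1], with s_0(x) = a_0 + b_0·x + c_0·x² + d_0·x³: c_0 = m_0/2 = 23, d_0 = (m_1 - m_0)/(6h_0) = -14, b_0 = Δ_0 - h_0(2m_0 + m_1)/6 = -4.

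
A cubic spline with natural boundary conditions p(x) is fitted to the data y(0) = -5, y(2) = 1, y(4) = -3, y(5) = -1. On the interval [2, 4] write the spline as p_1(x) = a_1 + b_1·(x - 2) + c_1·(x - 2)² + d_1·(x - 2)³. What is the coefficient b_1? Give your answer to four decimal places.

-0.4545

With σ_i denoting the second derivative at x_i, h_i = 2, 2, 1, and Δ_i = (y_(i+1) − y_i)/h_i = 3, -2, 2:
  2·σ_0 + 8·σ_1 + 2·σ_2 = 6(Δ_1 - Δ_0) = -30
  2·σ_1 + 6·σ_2 + 1·σ_3 = 6(Δ_2 - Δ_1) = 24
Natural end conditions: σ_0 = σ_3 = 0.
Forward elimination and back-substitution give σ_0 = 0, σ_1 = -57/11, σ_2 = 63/11, σ_3 = 0.
On [2, 4], with p_1(x) = a_1 + b_1·(x - 2) + c_1·(x - 2)² + d_1·(x - 2)³: c_1 = σ_1/2 = -57/22, d_1 = (σ_2 - σ_1)/(6h_1) = 10/11, b_1 = Δ_1 - h_1(2σ_1 + σ_2)/6 = -5/11.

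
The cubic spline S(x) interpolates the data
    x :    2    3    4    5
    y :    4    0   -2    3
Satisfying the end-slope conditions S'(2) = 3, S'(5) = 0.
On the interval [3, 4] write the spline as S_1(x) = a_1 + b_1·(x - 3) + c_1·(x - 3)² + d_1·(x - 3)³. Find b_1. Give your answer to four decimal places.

-6.2000

Write m_i for S''(x_i). With h_i = 1, 1, 1 and divided differences Δ_i = -4, -2, 5, the continuity of S' gives the tridiagonal system
  1·m_0 + 4·m_1 + 1·m_2 = 6(Δ_1 - Δ_0) = 12
  1·m_1 + 4·m_2 + 1·m_3 = 6(Δ_2 - Δ_1) = 42
Clamped end conditions give two more equations: 2h_0·m_0 + h_0·m_1 = 6(Δ_0 - S'(2)) = -42 and h_2·m_2 + 2h_2·m_3 = 6(S'(5) - Δ_2) = -30.
Hence m_0 = -118/5, m_1 = 26/5, m_2 = 74/5, m_3 = -112/5.
On [3, 4], with S_1(x) = a_1 + b_1·(x - 3) + c_1·(x - 3)² + d_1·(x - 3)³: c_1 = m_1/2 = 13/5, d_1 = (m_2 - m_1)/(6h_1) = 8/5, b_1 = Δ_1 - h_1(2m_1 + m_2)/6 = -31/5.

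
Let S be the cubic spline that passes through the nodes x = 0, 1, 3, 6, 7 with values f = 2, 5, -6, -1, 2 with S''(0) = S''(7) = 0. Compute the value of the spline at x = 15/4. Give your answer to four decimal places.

Put m_i = S'' at the i-th knot. Here h = (1, 2, 3, 1) and Δ = (3, -11/2, 5/3, 3), so the interior equations h_(i-1)·m_(i-1) + 2(h_(i-1)+h_i)·m_i + h_i·m_(i+1) = 6(Δ_i − Δ_(i-1)) read
  1·m_0 + 6·m_1 + 2·m_2 = 6(Δ_1 - Δ_0) = -51
  2·m_1 + 10·m_2 + 3·m_3 = 6(Δ_2 - Δ_1) = 43
  3·m_2 + 8·m_3 + 1·m_4 = 6(Δ_3 - Δ_2) = 8
Natural end conditions: m_0 = m_4 = 0.
Solving the tridiagonal system: m_0 = 0, m_1 = -4261/394, m_2 = 1368/197, m_3 = -316/197, m_4 = 0.
On [3, 6], S(x) = -6 - 2645/591·(x - 3) + 684/197·(x - 3)² - 842/1773·(x - 3)³.
With (x - 3) = 3/4: S(15/4) = -47935/6304.

-7.6039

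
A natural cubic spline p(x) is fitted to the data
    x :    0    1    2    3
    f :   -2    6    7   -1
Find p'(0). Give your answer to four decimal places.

With σ_i denoting the second derivative at x_i, h_i = 1, 1, 1, and Δ_i = (y_(i+1) − y_i)/h_i = 8, 1, -8:
  1·σ_0 + 4·σ_1 + 1·σ_2 = 6(Δ_1 - Δ_0) = -42
  1·σ_1 + 4·σ_2 + 1·σ_3 = 6(Δ_2 - Δ_1) = -54
Natural end conditions: σ_0 = σ_3 = 0.
Solving the tridiagonal system: σ_0 = 0, σ_1 = -38/5, σ_2 = -58/5, σ_3 = 0.
On [0, 1], p'(x) = b_0 + 2c_0·x + 3d_0·x² with b_0 = Δ_0 - h_0(2σ_0 + σ_1)/6 = 139/15, c_0 = σ_0/2 = 0, d_0 = (σ_1 - σ_0)/(6h_0) = -19/15. So p'(0) = 139/15.

9.2667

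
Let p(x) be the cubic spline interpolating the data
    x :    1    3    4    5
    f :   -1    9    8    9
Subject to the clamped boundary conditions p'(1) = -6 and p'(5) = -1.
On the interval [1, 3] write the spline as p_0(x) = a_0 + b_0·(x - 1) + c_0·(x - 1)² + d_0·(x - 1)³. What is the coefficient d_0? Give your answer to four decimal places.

Put M_i = p'' at the i-th knot. Here h = (2, 1, 1) and Δ = (5, -1, 1), so the interior equations h_(i-1)·M_(i-1) + 2(h_(i-1)+h_i)·M_i + h_i·M_(i+1) = 6(Δ_i − Δ_(i-1)) read
  2·M_0 + 6·M_1 + 1·M_2 = 6(Δ_1 - Δ_0) = -36
  1·M_1 + 4·M_2 + 1·M_3 = 6(Δ_2 - Δ_1) = 12
Clamped end conditions give two more equations: 2h_0·M_0 + h_0·M_1 = 6(Δ_0 - p'(1)) = 66 and h_2·M_2 + 2h_2·M_3 = 6(p'(5) - Δ_2) = -12.
Hence M_0 = 268/11, M_1 = -173/11, M_2 = 106/11, M_3 = -119/11.
On [1, 3], with p_0(x) = a_0 + b_0·(x - 1) + c_0·(x - 1)² + d_0·(x - 1)³: c_0 = M_0/2 = 134/11, d_0 = (M_1 - M_0)/(6h_0) = -147/44, b_0 = Δ_0 - h_0(2M_0 + M_1)/6 = -6.

-3.3409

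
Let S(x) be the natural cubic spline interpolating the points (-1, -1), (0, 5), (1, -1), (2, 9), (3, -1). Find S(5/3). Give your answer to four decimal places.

Put m_i = S'' at the i-th knot. Here h = (1, 1, 1, 1) and Δ = (6, -6, 10, -10), so the interior equations h_(i-1)·m_(i-1) + 2(h_(i-1)+h_i)·m_i + h_i·m_(i+1) = 6(Δ_i − Δ_(i-1)) read
  1·m_0 + 4·m_1 + 1·m_2 = 6(Δ_1 - Δ_0) = -72
  1·m_1 + 4·m_2 + 1·m_3 = 6(Δ_2 - Δ_1) = 96
  1·m_2 + 4·m_3 + 1·m_4 = 6(Δ_3 - Δ_2) = -120
Natural end conditions: m_0 = m_4 = 0.
Hence m_0 = 0, m_1 = -198/7, m_2 = 288/7, m_3 = -282/7, m_4 = 0.
On [1, 2], S(x) = -1 + 3·(x - 1) + 144/7·(x - 1)² - 95/7·(x - 1)³.
With (x - 1) = 2/3: S(5/3) = 1157/189.

6.1217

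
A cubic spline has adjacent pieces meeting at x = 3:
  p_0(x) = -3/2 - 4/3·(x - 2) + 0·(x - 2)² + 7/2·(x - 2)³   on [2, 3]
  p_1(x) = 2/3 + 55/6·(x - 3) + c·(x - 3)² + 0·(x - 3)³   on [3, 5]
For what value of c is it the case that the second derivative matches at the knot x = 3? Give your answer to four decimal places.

p_0''(x) = 0 + 21·(x - 2), so p_0''(3) = 21. On the right, p_1''(3) = 2c, so c = 21/2.

10.5000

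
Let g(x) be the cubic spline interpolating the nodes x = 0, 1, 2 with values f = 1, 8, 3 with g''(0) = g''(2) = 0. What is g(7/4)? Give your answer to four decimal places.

4.9531

Let M_i = g''(x_i). Step sizes h_i = 1, 1; slopes of the chords Δ_i = (y_(i+1) - y_i)/h_i = 7, -5.
  1·M_0 + 4·M_1 + 1·M_2 = 6(Δ_1 - Δ_0) = -72
Natural end conditions: M_0 = M_2 = 0.
Solving the tridiagonal system: M_0 = 0, M_1 = -18, M_2 = 0.
On [1, 2], g(x) = 8 + 1·(x - 1) - 9·(x - 1)² + 3·(x - 1)³.
With (x - 1) = 3/4: g(7/4) = 317/64.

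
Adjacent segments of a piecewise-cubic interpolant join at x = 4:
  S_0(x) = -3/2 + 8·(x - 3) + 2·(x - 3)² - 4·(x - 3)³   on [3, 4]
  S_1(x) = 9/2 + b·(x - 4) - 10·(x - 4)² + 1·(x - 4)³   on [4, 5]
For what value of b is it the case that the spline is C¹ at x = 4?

0

S_0'(x) = 8 + 4·(x - 3) - 12·(x - 3)², so S_0'(4) = 0. On the right, S_1'(4) = b, so b = 0.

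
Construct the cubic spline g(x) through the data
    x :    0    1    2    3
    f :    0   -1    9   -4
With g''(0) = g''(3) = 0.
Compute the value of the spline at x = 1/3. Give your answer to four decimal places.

Put σ_i = g'' at the i-th knot. Here h = (1, 1, 1) and Δ = (-1, 10, -13), so the interior equations h_(i-1)·σ_(i-1) + 2(h_(i-1)+h_i)·σ_i + h_i·σ_(i+1) = 6(Δ_i − Δ_(i-1)) read
  1·σ_0 + 4·σ_1 + 1·σ_2 = 6(Δ_1 - Δ_0) = 66
  1·σ_1 + 4·σ_2 + 1·σ_3 = 6(Δ_2 - Δ_1) = -138
Natural end conditions: σ_0 = σ_3 = 0.
Solving the tridiagonal system: σ_0 = 0, σ_1 = 134/5, σ_2 = -206/5, σ_3 = 0.
On [0, 1], g(x) = 0 - 82/15·x + 0·x² + 67/15·x³.
With x = 1/3: g(1/3) = -671/405.

-1.6568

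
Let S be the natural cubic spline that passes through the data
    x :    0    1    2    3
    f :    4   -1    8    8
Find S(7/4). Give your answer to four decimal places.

Put M_i = S'' at the i-th knot. Here h = (1, 1, 1) and Δ = (-5, 9, 0), so the interior equations h_(i-1)·M_(i-1) + 2(h_(i-1)+h_i)·M_i + h_i·M_(i+1) = 6(Δ_i − Δ_(i-1)) read
  1·M_0 + 4·M_1 + 1·M_2 = 6(Δ_1 - Δ_0) = 84
  1·M_1 + 4·M_2 + 1·M_3 = 6(Δ_2 - Δ_1) = -54
Natural end conditions: M_0 = M_3 = 0.
Hence M_0 = 0, M_1 = 26, M_2 = -20, M_3 = 0.
On [1, 2], S(x) = -1 + 11/3·(x - 1) + 13·(x - 1)² - 23/3·(x - 1)³.
With (x - 1) = 3/4: S(7/4) = 373/64.

5.8281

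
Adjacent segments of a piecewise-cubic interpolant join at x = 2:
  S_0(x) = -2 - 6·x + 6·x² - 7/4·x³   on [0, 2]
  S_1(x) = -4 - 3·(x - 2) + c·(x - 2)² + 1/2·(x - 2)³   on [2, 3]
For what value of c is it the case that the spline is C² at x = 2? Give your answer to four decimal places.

S_0''(x) = 12 - 21/2·x, so S_0''(2) = -9. On the right, S_1''(2) = 2c, so c = -9/2.

-4.5000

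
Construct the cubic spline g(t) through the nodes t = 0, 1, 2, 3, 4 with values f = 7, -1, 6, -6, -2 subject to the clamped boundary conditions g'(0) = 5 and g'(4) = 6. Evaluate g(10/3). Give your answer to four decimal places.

-6.4603

With M_i denoting the second derivative at x_i, h_i = 1, 1, 1, 1, and Δ_i = (y_(i+1) − y_i)/h_i = -8, 7, -12, 4:
  1·M_0 + 4·M_1 + 1·M_2 = 6(Δ_1 - Δ_0) = 90
  1·M_1 + 4·M_2 + 1·M_3 = 6(Δ_2 - Δ_1) = -114
  1·M_2 + 4·M_3 + 1·M_4 = 6(Δ_3 - Δ_2) = 96
Clamped end conditions give two more equations: 2h_0·M_0 + h_0·M_1 = 6(Δ_0 - g'(0)) = -78 and h_3·M_3 + 2h_3·M_4 = 6(g'(4) - Δ_3) = 12.
Solving: M_0 = -907/14, M_1 = 361/7, M_2 = -103/2, M_3 = 283/7, M_4 = -199/14.
On [3, 4], g(t) = -6 - 199/28·(t - 3) + 283/14·(t - 3)² - 255/28·(t - 3)³.
With (t - 3) = 1/3: g(10/3) = -407/63.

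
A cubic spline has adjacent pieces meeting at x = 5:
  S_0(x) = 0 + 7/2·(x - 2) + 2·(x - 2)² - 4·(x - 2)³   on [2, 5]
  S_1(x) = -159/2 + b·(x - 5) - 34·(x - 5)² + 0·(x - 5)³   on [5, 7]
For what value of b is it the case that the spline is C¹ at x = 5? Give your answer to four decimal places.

-92.5000

S_0'(x) = 7/2 + 4·(x - 2) - 12·(x - 2)², so S_0'(5) = -185/2. On the right, S_1'(5) = b, so b = -185/2.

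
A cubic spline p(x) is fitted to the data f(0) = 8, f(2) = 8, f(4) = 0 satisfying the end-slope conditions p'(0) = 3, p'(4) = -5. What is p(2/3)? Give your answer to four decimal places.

Let M_i = p''(x_i). Step sizes h_i = 2, 2; slopes of the chords Δ_i = (y_(i+1) - y_i)/h_i = 0, -4.
  2·M_0 + 8·M_1 + 2·M_2 = 6(Δ_1 - Δ_0) = -24
Clamped end conditions give two more equations: 2h_0·M_0 + h_0·M_1 = 6(Δ_0 - p'(0)) = -18 and h_1·M_1 + 2h_1·M_2 = 6(p'(4) - Δ_1) = -6.
Solving: M_0 = -7/2, M_1 = -2, M_2 = -1/2.
On [0, 2], p(x) = 8 + 3·x - 7/4·x² + 1/8·x³.
With x = 2/3: p(2/3) = 250/27.

9.2593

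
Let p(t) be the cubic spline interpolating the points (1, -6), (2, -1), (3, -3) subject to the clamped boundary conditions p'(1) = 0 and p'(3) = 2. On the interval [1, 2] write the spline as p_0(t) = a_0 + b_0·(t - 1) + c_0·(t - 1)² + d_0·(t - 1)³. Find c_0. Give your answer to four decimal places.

Put M_i = p'' at the i-th knot. Here h = (1, 1) and Δ = (5, -2), so the interior equations h_(i-1)·M_(i-1) + 2(h_(i-1)+h_i)·M_i + h_i·M_(i+1) = 6(Δ_i − Δ_(i-1)) read
  1·M_0 + 4·M_1 + 1·M_2 = 6(Δ_1 - Δ_0) = -42
Clamped end conditions give two more equations: 2h_0·M_0 + h_0·M_1 = 6(Δ_0 - p'(1)) = 30 and h_1·M_1 + 2h_1·M_2 = 6(p'(3) - Δ_1) = 24.
Hence M_0 = 53/2, M_1 = -23, M_2 = 47/2.
On [1, 2], with p_0(t) = a_0 + b_0·(t - 1) + c_0·(t - 1)² + d_0·(t - 1)³: c_0 = M_0/2 = 53/4, d_0 = (M_1 - M_0)/(6h_0) = -33/4, b_0 = Δ_0 - h_0(2M_0 + M_1)/6 = 0.

13.2500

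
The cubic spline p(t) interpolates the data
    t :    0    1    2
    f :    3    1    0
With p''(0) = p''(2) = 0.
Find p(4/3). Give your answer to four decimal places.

0.5741

Write M_i for p''(x_i). With h_i = 1, 1 and divided differences Δ_i = -2, -1, the continuity of p' gives the tridiagonal system
  1·M_0 + 4·M_1 + 1·M_2 = 6(Δ_1 - Δ_0) = 6
Natural end conditions: M_0 = M_2 = 0.
Forward elimination and back-substitution give M_0 = 0, M_1 = 3/2, M_2 = 0.
On [1, 2], p(t) = 1 - 3/2·(t - 1) + 3/4·(t - 1)² - 1/4·(t - 1)³.
With (t - 1) = 1/3: p(4/3) = 31/54.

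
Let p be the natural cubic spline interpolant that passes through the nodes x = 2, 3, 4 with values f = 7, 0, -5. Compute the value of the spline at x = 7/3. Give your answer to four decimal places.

Put σ_i = p'' at the i-th knot. Here h = (1, 1) and Δ = (-7, -5), so the interior equations h_(i-1)·σ_(i-1) + 2(h_(i-1)+h_i)·σ_i + h_i·σ_(i+1) = 6(Δ_i − Δ_(i-1)) read
  1·σ_0 + 4·σ_1 + 1·σ_2 = 6(Δ_1 - Δ_0) = 12
Natural end conditions: σ_0 = σ_2 = 0.
Solving: σ_0 = 0, σ_1 = 3, σ_2 = 0.
On [2, 3], p(x) = 7 - 15/2·(x - 2) + 0·(x - 2)² + 1/2·(x - 2)³.
With (x - 2) = 1/3: p(7/3) = 122/27.

4.5185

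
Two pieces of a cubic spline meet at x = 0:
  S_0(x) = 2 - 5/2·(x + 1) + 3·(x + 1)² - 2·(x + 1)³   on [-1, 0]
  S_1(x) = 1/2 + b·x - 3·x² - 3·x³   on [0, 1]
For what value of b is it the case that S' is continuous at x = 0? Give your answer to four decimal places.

-2.5000

S_0'(x) = -5/2 + 6·(x + 1) - 6·(x + 1)², so S_0'(0) = -5/2. On the right, S_1'(0) = b, so b = -5/2.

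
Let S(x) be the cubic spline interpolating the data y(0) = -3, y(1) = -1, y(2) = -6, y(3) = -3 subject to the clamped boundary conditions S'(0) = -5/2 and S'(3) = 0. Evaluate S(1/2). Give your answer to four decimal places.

Put M_i = S'' at the i-th knot. Here h = (1, 1, 1) and Δ = (2, -5, 3), so the interior equations h_(i-1)·M_(i-1) + 2(h_(i-1)+h_i)·M_i + h_i·M_(i+1) = 6(Δ_i − Δ_(i-1)) read
  1·M_0 + 4·M_1 + 1·M_2 = 6(Δ_1 - Δ_0) = -42
  1·M_1 + 4·M_2 + 1·M_3 = 6(Δ_2 - Δ_1) = 48
Clamped end conditions give two more equations: 2h_0·M_0 + h_0·M_1 = 6(Δ_0 - S'(0)) = 27 and h_2·M_2 + 2h_2·M_3 = 6(S'(3) - Δ_2) = -18.
Forward elimination and back-substitution give M_0 = 74/3, M_1 = -67/3, M_2 = 68/3, M_3 = -61/3.
On [0, 1], S(x) = -3 - 5/2·x + 37/3·x² - 47/6·x³.
With x = 1/2: S(1/2) = -103/48.

-2.1458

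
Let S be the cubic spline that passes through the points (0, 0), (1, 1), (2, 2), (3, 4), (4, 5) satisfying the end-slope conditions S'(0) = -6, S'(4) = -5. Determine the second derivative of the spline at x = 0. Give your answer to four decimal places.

Put m_i = S'' at the i-th knot. Here h = (1, 1, 1, 1) and Δ = (1, 1, 2, 1), so the interior equations h_(i-1)·m_(i-1) + 2(h_(i-1)+h_i)·m_i + h_i·m_(i+1) = 6(Δ_i − Δ_(i-1)) read
  1·m_0 + 4·m_1 + 1·m_2 = 6(Δ_1 - Δ_0) = 0
  1·m_1 + 4·m_2 + 1·m_3 = 6(Δ_2 - Δ_1) = 6
  1·m_2 + 4·m_3 + 1·m_4 = 6(Δ_3 - Δ_2) = -6
Clamped end conditions give two more equations: 2h_0·m_0 + h_0·m_1 = 6(Δ_0 - S'(0)) = 42 and h_3·m_3 + 2h_3·m_4 = 6(S'(4) - Δ_3) = -36.
Forward elimination and back-substitution give m_0 = 341/14, m_1 = -47/7, m_2 = 5/2, m_3 = 19/7, m_4 = -271/14.

24.3571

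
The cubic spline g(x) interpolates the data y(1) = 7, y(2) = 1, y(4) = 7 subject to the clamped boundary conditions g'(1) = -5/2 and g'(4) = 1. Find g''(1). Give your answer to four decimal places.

Write σ_i for g''(x_i). With h_i = 1, 2 and divided differences Δ_i = -6, 3, the continuity of g' gives the tridiagonal system
  1·σ_0 + 6·σ_1 + 2·σ_2 = 6(Δ_1 - Δ_0) = 54
Clamped end conditions give two more equations: 2h_0·σ_0 + h_0·σ_1 = 6(Δ_0 - g'(1)) = -21 and h_1·σ_1 + 2h_1·σ_2 = 6(g'(4) - Δ_1) = -12.
Solving the tridiagonal system: σ_0 = -55/3, σ_1 = 47/3, σ_2 = -65/6.

-18.3333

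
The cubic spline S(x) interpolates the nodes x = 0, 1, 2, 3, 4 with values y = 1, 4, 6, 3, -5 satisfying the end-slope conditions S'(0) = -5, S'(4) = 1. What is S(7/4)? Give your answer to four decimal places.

With m_i denoting the second derivative at x_i, h_i = 1, 1, 1, 1, and Δ_i = (y_(i+1) − y_i)/h_i = 3, 2, -3, -8:
  1·m_0 + 4·m_1 + 1·m_2 = 6(Δ_1 - Δ_0) = -6
  1·m_1 + 4·m_2 + 1·m_3 = 6(Δ_2 - Δ_1) = -30
  1·m_2 + 4·m_3 + 1·m_4 = 6(Δ_3 - Δ_2) = -30
Clamped end conditions give two more equations: 2h_0·m_0 + h_0·m_1 = 6(Δ_0 - S'(0)) = 48 and h_3·m_3 + 2h_3·m_4 = 6(S'(4) - Δ_3) = 54.
Solving: m_0 = 393/14, m_1 = -57/7, m_2 = -3/2, m_3 = -111/7, m_4 = 489/14.
On [1, 2], S(x) = 4 + 139/28·(x - 1) - 57/14·(x - 1)² + 31/28·(x - 1)³.
With (x - 1) = 3/4: S(7/4) = 10573/1792.

5.9001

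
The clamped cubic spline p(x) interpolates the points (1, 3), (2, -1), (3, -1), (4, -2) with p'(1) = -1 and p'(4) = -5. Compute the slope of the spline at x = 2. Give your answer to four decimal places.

With σ_i denoting the second derivative at x_i, h_i = 1, 1, 1, and Δ_i = (y_(i+1) − y_i)/h_i = -4, 0, -1:
  1·σ_0 + 4·σ_1 + 1·σ_2 = 6(Δ_1 - Δ_0) = 24
  1·σ_1 + 4·σ_2 + 1·σ_3 = 6(Δ_2 - Δ_1) = -6
Clamped end conditions give two more equations: 2h_0·σ_0 + h_0·σ_1 = 6(Δ_0 - p'(1)) = -18 and h_2·σ_2 + 2h_2·σ_3 = 6(p'(4) - Δ_2) = -24.
Forward elimination and back-substitution give σ_0 = -208/15, σ_1 = 146/15, σ_2 = -16/15, σ_3 = -172/15.
On [2, 3], p'(x) = b_1 + 2c_1·(x - 2) + 3d_1·(x - 2)² with b_1 = Δ_1 - h_1(2σ_1 + σ_2)/6 = -46/15, c_1 = σ_1/2 = 73/15, d_1 = (σ_2 - σ_1)/(6h_1) = -9/5. So p'(2) = -46/15.

-3.0667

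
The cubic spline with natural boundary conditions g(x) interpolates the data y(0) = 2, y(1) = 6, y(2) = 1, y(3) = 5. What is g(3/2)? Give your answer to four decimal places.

Write σ_i for g''(x_i). With h_i = 1, 1, 1 and divided differences Δ_i = 4, -5, 4, the continuity of g' gives the tridiagonal system
  1·σ_0 + 4·σ_1 + 1·σ_2 = 6(Δ_1 - Δ_0) = -54
  1·σ_1 + 4·σ_2 + 1·σ_3 = 6(Δ_2 - Δ_1) = 54
Natural end conditions: σ_0 = σ_3 = 0.
Solving: σ_0 = 0, σ_1 = -18, σ_2 = 18, σ_3 = 0.
On [1, 2], g(x) = 6 - 2·(x - 1) - 9·(x - 1)² + 6·(x - 1)³.
With (x - 1) = 1/2: g(3/2) = 7/2.

3.5000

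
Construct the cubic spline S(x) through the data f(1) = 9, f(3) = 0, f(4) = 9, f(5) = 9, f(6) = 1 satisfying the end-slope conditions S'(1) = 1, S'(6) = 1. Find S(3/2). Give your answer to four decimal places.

7.5017

With m_i denoting the second derivative at x_i, h_i = 2, 1, 1, 1, and Δ_i = (y_(i+1) − y_i)/h_i = -9/2, 9, 0, -8:
  2·m_0 + 6·m_1 + 1·m_2 = 6(Δ_1 - Δ_0) = 81
  1·m_1 + 4·m_2 + 1·m_3 = 6(Δ_2 - Δ_1) = -54
  1·m_2 + 4·m_3 + 1·m_4 = 6(Δ_3 - Δ_2) = -48
Clamped end conditions give two more equations: 2h_0·m_0 + h_0·m_1 = 6(Δ_0 - S'(1)) = -33 and h_3·m_3 + 2h_3·m_4 = 6(S'(6) - Δ_3) = 54.
Solving the tridiagonal system: m_0 = -3195/164, m_1 = 921/41, m_2 = -1215/82, m_3 = -705/41, m_4 = 2919/82.
On [1, 3], S(x) = 9 + 1·(x - 1) - 3195/328·(x - 1)² + 2293/656·(x - 1)³.
With (x - 1) = 1/2: S(3/2) = 39369/5248.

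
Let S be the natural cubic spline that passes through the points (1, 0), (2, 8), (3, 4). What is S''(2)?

-18

Let m_i = S''(x_i). Step sizes h_i = 1, 1; slopes of the chords Δ_i = (y_(i+1) - y_i)/h_i = 8, -4.
  1·m_0 + 4·m_1 + 1·m_2 = 6(Δ_1 - Δ_0) = -72
Natural end conditions: m_0 = m_2 = 0.
Solving the tridiagonal system: m_0 = 0, m_1 = -18, m_2 = 0.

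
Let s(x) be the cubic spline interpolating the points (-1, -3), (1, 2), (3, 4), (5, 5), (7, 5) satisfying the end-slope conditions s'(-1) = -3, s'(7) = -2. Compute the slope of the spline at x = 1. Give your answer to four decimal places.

Write M_i for s''(x_i). With h_i = 2, 2, 2, 2 and divided differences Δ_i = 5/2, 1, 1/2, 0, the continuity of s' gives the tridiagonal system
  2·M_0 + 8·M_1 + 2·M_2 = 6(Δ_1 - Δ_0) = -9
  2·M_1 + 8·M_2 + 2·M_3 = 6(Δ_2 - Δ_1) = -3
  2·M_2 + 8·M_3 + 2·M_4 = 6(Δ_3 - Δ_2) = -3
Clamped end conditions give two more equations: 2h_0·M_0 + h_0·M_1 = 6(Δ_0 - s'(-1)) = 33 and h_3·M_3 + 2h_3·M_4 = 6(s'(7) - Δ_3) = -12.
Solving the tridiagonal system: M_0 = 71/7, M_1 = -53/14, M_2 = 1/2, M_3 = 2/7, M_4 = -22/7.
On [1, 3], s'(x) = b_1 + 2c_1·(x - 1) + 3d_1·(x - 1)² with b_1 = Δ_1 - h_1(2M_1 + M_2)/6 = 47/14, c_1 = M_1/2 = -53/28, d_1 = (M_2 - M_1)/(6h_1) = 5/14. So s'(1) = 47/14.

3.3571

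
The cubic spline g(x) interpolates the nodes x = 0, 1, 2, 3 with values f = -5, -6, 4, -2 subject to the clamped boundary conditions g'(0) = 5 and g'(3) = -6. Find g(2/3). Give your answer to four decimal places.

-6.0617

With M_i denoting the second derivative at x_i, h_i = 1, 1, 1, and Δ_i = (y_(i+1) − y_i)/h_i = -1, 10, -6:
  1·M_0 + 4·M_1 + 1·M_2 = 6(Δ_1 - Δ_0) = 66
  1·M_1 + 4·M_2 + 1·M_3 = 6(Δ_2 - Δ_1) = -96
Clamped end conditions give two more equations: 2h_0·M_0 + h_0·M_1 = 6(Δ_0 - g'(0)) = -36 and h_2·M_2 + 2h_2·M_3 = 6(g'(3) - Δ_2) = 0.
Solving the tridiagonal system: M_0 = -106/3, M_1 = 104/3, M_2 = -112/3, M_3 = 56/3.
On [0, 1], g(x) = -5 + 5·x - 53/3·x² + 35/3·x³.
With x = 2/3: g(2/3) = -491/81.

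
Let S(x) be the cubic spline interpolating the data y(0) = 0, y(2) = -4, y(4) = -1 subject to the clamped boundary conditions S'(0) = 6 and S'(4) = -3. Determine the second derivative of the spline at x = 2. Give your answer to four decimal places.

Put M_i = S'' at the i-th knot. Here h = (2, 2) and Δ = (-2, 3/2), so the interior equations h_(i-1)·M_(i-1) + 2(h_(i-1)+h_i)·M_i + h_i·M_(i+1) = 6(Δ_i − Δ_(i-1)) read
  2·M_0 + 8·M_1 + 2·M_2 = 6(Δ_1 - Δ_0) = 21
Clamped end conditions give two more equations: 2h_0·M_0 + h_0·M_1 = 6(Δ_0 - S'(0)) = -48 and h_1·M_1 + 2h_1·M_2 = 6(S'(4) - Δ_1) = -27.
Forward elimination and back-substitution give M_0 = -135/8, M_1 = 39/4, M_2 = -93/8.

9.7500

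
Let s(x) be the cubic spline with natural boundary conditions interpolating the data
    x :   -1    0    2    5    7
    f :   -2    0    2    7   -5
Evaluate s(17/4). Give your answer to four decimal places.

With m_i denoting the second derivative at x_i, h_i = 1, 2, 3, 2, and Δ_i = (y_(i+1) − y_i)/h_i = 2, 1, 5/3, -6:
  1·m_0 + 6·m_1 + 2·m_2 = 6(Δ_1 - Δ_0) = -6
  2·m_1 + 10·m_2 + 3·m_3 = 6(Δ_2 - Δ_1) = 4
  3·m_2 + 10·m_3 + 2·m_4 = 6(Δ_3 - Δ_2) = -46
Natural end conditions: m_0 = m_4 = 0.
Hence m_0 = 0, m_1 = -41/23, m_2 = 54/23, m_3 = -122/23, m_4 = 0.
On [2, 5], s(x) = 2 + 136/69·(x - 2) + 27/23·(x - 2)² - 88/207·(x - 2)³.
With (x - 2) = 9/4: s(17/4) = 2773/368.

7.5353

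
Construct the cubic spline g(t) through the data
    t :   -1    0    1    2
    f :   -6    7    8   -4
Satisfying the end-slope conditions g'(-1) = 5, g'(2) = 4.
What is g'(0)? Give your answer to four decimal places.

12.3333

Let M_i = g''(x_i). Step sizes h_i = 1, 1, 1; slopes of the chords Δ_i = (y_(i+1) - y_i)/h_i = 13, 1, -12.
  1·M_0 + 4·M_1 + 1·M_2 = 6(Δ_1 - Δ_0) = -72
  1·M_1 + 4·M_2 + 1·M_3 = 6(Δ_2 - Δ_1) = -78
Clamped end conditions give two more equations: 2h_0·M_0 + h_0·M_1 = 6(Δ_0 - g'(-1)) = 48 and h_2·M_2 + 2h_2·M_3 = 6(g'(2) - Δ_2) = 96.
Forward elimination and back-substitution give M_0 = 100/3, M_1 = -56/3, M_2 = -92/3, M_3 = 190/3.
On [0, 1], g'(t) = b_1 + 2c_1·t + 3d_1·t² with b_1 = Δ_1 - h_1(2M_1 + M_2)/6 = 37/3, c_1 = M_1/2 = -28/3, d_1 = (M_2 - M_1)/(6h_1) = -2. So g'(0) = 37/3.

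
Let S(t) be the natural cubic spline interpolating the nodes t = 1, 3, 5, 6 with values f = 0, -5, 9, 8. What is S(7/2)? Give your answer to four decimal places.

-1.9091

Write m_i for S''(x_i). With h_i = 2, 2, 1 and divided differences Δ_i = -5/2, 7, -1, the continuity of S' gives the tridiagonal system
  2·m_0 + 8·m_1 + 2·m_2 = 6(Δ_1 - Δ_0) = 57
  2·m_1 + 6·m_2 + 1·m_3 = 6(Δ_2 - Δ_1) = -48
Natural end conditions: m_0 = m_3 = 0.
Solving: m_0 = 0, m_1 = 219/22, m_2 = -249/22, m_3 = 0.
On [3, 5], S(t) = -5 + 91/22·(t - 3) + 219/44·(t - 3)² - 39/22·(t - 3)³.
With (t - 3) = 1/2: S(7/2) = -21/11.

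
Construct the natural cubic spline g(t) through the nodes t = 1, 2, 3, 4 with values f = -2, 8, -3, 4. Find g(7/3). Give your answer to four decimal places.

5.0148

Let M_i = g''(x_i). Step sizes h_i = 1, 1, 1; slopes of the chords Δ_i = (y_(i+1) - y_i)/h_i = 10, -11, 7.
  1·M_0 + 4·M_1 + 1·M_2 = 6(Δ_1 - Δ_0) = -126
  1·M_1 + 4·M_2 + 1·M_3 = 6(Δ_2 - Δ_1) = 108
Natural end conditions: M_0 = M_3 = 0.
Forward elimination and back-substitution give M_0 = 0, M_1 = -204/5, M_2 = 186/5, M_3 = 0.
On [2, 3], g(t) = 8 - 18/5·(t - 2) - 102/5·(t - 2)² + 13·(t - 2)³.
With (t - 2) = 1/3: g(7/3) = 677/135.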